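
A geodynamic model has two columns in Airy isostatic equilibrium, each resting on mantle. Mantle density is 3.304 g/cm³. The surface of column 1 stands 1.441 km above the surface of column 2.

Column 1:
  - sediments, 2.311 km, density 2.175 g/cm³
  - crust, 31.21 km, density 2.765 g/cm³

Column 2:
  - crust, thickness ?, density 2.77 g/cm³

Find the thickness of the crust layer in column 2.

27.5 km

Take the compensation level at the base of the deeper column (depth z_c below the surface of column 1) and equate Σ ρ_i t_i down to z_c; mantle fills any gap and the z_c terms cancel.
Column 1: 2.311×2.175 + 31.21×2.765 + (z_c − 33.521)×3.304
Column 2: 1.441×0 + x×2.77 + (z_c − 1.441 − 0 − x)×3.304
The z_c×3.304 term appears on both sides and cancels. Collect the known terms of each column as K = Σ(ρt)_known − 3.304 × (depth of known layers): K_1 = 91.322075 − 3.304×33.521 = −19.431309; K_2 = 0 − 3.304×(1.441 + 0) = −4.761064.
Balance: K_1 = K_2 − x×(3.304 − 2.77), so x = (K_2 − K_1)/(3.304 − 2.77) = 14.6702/0.534 = 27.5 km.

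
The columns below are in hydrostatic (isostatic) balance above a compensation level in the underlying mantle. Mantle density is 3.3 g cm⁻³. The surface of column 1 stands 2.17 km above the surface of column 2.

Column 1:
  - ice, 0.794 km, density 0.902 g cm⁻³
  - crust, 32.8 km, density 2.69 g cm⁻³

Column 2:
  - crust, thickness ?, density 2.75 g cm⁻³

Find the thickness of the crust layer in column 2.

26.8 km

Take the compensation level at the base of the deeper column (depth z_c below the surface of column 1) and equate Σ ρ_i t_i down to z_c; mantle fills any gap and the z_c terms cancel.
Column 1: 0.794×0.902 + 32.8×2.69 + (z_c − 33.594)×3.3
Column 2: 2.17×0 + x×2.75 + (z_c − 2.17 − 0 − x)×3.3
The z_c×3.3 term appears on both sides and cancels. Collect the known terms of each column as K = Σ(ρt)_known − 3.3 × (depth of known layers): K_1 = 88.948188 − 3.3×33.594 = −21.912012; K_2 = 0 − 3.3×(2.17 + 0) = −7.161.
Balance: K_1 = K_2 − x×(3.3 − 2.75), so x = (K_2 − K_1)/(3.3 − 2.75) = 14.751/0.55 = 26.8 km.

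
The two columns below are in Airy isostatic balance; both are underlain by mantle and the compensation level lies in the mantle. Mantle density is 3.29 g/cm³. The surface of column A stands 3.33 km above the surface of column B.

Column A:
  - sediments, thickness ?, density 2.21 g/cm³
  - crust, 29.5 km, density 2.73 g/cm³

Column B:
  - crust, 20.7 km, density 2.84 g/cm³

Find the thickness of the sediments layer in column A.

Take the compensation level at the base of the deeper column (depth z_c below the surface of column A) and equate Σ ρ_i t_i down to z_c; mantle fills any gap and the z_c terms cancel.
Column A: x×2.21 + 29.5×2.73 + (z_c − 29.5 − x)×3.29
Column B: 3.33×0 + 20.7×2.84 + (z_c − 3.33 − 20.7)×3.29
The z_c×3.29 term appears on both sides and cancels. Collect the known terms of each column as K = Σ(ρt)_known − 3.29 × (depth of known layers): K_A = 80.535 − 3.29×29.5 = −16.52; K_B = 58.788 − 3.29×(3.33 + 20.7) = −20.2707.
Balance: K_A − x×(3.29 − 2.21) = K_B, so x = (K_A − K_B)/(3.29 − 2.21) = 3.7507/1.08 = 3.47 km.

3.47 km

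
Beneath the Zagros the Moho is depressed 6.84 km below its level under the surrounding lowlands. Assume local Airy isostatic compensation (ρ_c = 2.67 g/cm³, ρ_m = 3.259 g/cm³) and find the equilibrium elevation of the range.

1.51 km

In Airy isostatic equilibrium: ρ_c h = (ρ_m − ρ_c) r.
h = r (ρ_m − ρ_c) / ρ_c = 6.84 km × (3.259 − 2.67) / 2.67 = 1.51 km.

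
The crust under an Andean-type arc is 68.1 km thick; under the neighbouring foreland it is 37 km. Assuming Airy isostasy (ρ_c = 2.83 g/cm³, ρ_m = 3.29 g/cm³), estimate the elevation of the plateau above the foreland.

4.35 km

Excess crust Δ = 68.1 km − 37 km = 31.1 km, split between elevation h and root r with h + r = Δ.
Airy balance ρ_c h = (ρ_m − ρ_c) r gives r = h ρ_c/(ρ_m − ρ_c), so h (1 + ρ_c/(ρ_m − ρ_c)) = Δ, i.e. h = Δ (ρ_m − ρ_c)/ρ_m.
h = 31.1 km × 0.46/3.29 = 4.35 km.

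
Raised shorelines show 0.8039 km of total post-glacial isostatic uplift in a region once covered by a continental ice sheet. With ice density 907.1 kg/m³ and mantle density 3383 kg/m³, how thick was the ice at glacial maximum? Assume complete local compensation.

3 km

u = t ρ_ice/ρ_m → t = u ρ_m/ρ_ice = 0.8039 km × 3383/907.1 = 3 km.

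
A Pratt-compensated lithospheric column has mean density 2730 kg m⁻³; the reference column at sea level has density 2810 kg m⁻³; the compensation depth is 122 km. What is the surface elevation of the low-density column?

3.58 km

ρ_ref D = ρ (D + h) → h = D (ρ_ref − ρ)/ρ.
h = 122 km × (2810 − 2730)/2730 = 3.58 km.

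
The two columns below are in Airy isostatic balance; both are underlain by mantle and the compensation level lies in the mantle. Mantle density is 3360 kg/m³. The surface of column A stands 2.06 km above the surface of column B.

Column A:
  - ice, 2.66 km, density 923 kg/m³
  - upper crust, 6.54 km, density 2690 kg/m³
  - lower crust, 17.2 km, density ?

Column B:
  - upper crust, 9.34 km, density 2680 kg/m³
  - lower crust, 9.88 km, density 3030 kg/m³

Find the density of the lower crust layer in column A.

Take the compensation level at the base of the deeper column (depth z_c below the surface of column A) and equate Σ ρ_i t_i down to z_c; mantle fills any gap and the z_c terms cancel.
Column A: 2.66×923 + 6.54×2690 + 17.2×ρ + (z_c − 26.4)×3360
Column B: 2.06×0 + 9.34×2680 + 9.88×3030 + (z_c − 2.06 − 19.22)×3360
The z_c×3360 term appears on both sides and cancels. Collect the known terms of each column as K = Σ(ρt)_known − 3360 × (depth of known layers): K_A = 20047.78 − 3360×26.4 = −68656.22; K_B = 54967.6 − 3360×(2.06 + 19.22) = −16533.2.
Balance: K_A + 17.2×ρ = K_B, so ρ = (K_B − K_A)/17.2 = 52123/17.2 = 3030 kg/m³.

3030 kg/m³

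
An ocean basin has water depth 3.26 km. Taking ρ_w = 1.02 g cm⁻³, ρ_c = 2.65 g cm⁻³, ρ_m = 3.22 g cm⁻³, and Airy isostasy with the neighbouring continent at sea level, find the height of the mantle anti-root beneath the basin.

In Airy isostatic equilibrium: replacing crust with seawater at the top is compensated by replacing crust with mantle at the base: d (ρ_c − ρ_w) = a (ρ_m − ρ_c).
a = d (ρ_c − ρ_w)/(ρ_m − ρ_c) = 3.26 km × 1.63/0.57 = 9.32 km.

9.32 km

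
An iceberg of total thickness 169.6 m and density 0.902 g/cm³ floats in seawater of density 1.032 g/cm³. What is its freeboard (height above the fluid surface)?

21.4 m

Floating equilibrium: submerged depth d = t ρ_obj/ρ_fluid = 169.6 m × 0.902/1.032 = 148.2 m.
Freeboard = t − d = 169.6 m − 148.2 m = 21.4 m.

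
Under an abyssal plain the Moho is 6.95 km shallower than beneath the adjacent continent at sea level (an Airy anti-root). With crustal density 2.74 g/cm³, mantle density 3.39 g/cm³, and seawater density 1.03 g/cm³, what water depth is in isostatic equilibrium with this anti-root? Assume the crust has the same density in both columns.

2.64 km

Replacing a thickness d of crust by seawater at the top must be balanced by replacing crust with mantle at the base: d (ρ_c − ρ_w) = a (ρ_m − ρ_c).
d = a (ρ_m − ρ_c)/(ρ_c − ρ_w) = 6.95 km × 0.65/1.71 = 2.64 km.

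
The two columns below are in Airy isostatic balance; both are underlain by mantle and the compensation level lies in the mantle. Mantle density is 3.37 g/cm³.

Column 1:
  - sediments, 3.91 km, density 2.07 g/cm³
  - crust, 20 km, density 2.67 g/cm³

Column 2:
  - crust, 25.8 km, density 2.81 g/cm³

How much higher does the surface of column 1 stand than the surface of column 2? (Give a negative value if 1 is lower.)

For any compensation level in the mantle, the mantle terms cancel and isostasy reduces to e = (Σt_1 − Σt_2) − (Σ(ρt)_1 − Σ(ρt)_2) / ρ_m.
Σt_1 = 23.91 km; Σt_2 = 25.8 km; Σ(ρt)_1 = 61.4937; Σ(ρt)_2 = 72.498 (in km·g/cm³).
e = (23.91 − 25.8) − (61.4937 − 72.498) / 3.37 = 1.38 km.

1.38 km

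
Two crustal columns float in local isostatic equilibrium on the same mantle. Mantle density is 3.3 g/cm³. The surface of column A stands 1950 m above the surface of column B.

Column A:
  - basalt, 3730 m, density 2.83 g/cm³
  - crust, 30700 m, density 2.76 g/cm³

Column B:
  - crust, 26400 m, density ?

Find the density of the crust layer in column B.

2.85 g/cm³

Take the compensation level at the base of the deeper column (depth z_c below the surface of column A) and equate Σ ρ_i t_i down to z_c; mantle fills any gap and the z_c terms cancel.
Column A: 3730×2.83 + 30700×2.76 + (z_c − 34430)×3.3
Column B: 1950×0 + 26400×ρ + (z_c − 1950 − 26400)×3.3
The z_c×3.3 term appears on both sides and cancels. Collect the known terms of each column as K = Σ(ρt)_known − 3.3 × (depth of known layers): K_A = 95287.9 − 3.3×34430 = −18331.1; K_B = 0 − 3.3×(1950 + 26400) = −93555.
Balance: K_A = K_B + 26400×ρ, so ρ = (K_A − K_B)/26400 = 75223.9/26400 = 2.85 g/cm³.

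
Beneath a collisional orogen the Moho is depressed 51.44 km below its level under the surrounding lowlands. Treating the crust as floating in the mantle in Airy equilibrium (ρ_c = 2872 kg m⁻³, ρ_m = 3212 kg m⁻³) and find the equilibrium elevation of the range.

By Archimedes' principle applied to the lithosphere: ρ_c h = (ρ_m − ρ_c) r.
h = r (ρ_m − ρ_c) / ρ_c = 51.44 km × (3212 − 2872) / 2872 = 6.09 km.

6.09 km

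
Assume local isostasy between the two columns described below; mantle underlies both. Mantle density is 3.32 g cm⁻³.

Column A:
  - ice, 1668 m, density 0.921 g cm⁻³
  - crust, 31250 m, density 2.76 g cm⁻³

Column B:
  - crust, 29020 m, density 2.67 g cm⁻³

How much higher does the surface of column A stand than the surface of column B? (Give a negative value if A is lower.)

For any compensation level in the mantle, the mantle terms cancel and isostasy reduces to e = (Σt_A − Σt_B) − (Σ(ρt)_A − Σ(ρt)_B) / ρ_m.
Σt_A = 32918 m; Σt_B = 29020 m; Σ(ρt)_A = 87786.228; Σ(ρt)_B = 77483.4 (in m·g cm⁻³).
e = (32918 − 29020) − (87786.228 − 77483.4) / 3.32 = 795 m.

795 m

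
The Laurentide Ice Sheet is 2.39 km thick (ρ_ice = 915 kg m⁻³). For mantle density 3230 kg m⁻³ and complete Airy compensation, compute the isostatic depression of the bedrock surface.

0.677 km

In Airy isostatic equilibrium: the ice load ρ_ice t is balanced by mantle displaced below, ρ_m s.
s = t ρ_ice / ρ_m = 2.39 km × 915/3230 = 0.677 km.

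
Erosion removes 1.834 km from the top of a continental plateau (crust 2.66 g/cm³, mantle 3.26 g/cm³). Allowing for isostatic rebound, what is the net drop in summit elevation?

0.338 km

Rebound u = e ρ_c/ρ_m = 1.834 km × 2.66/3.26 = 1.496 km.
Net surface drop = e − u = 1.834 km − 1.496 km = e (ρ_m − ρ_c)/ρ_m = 0.338 km.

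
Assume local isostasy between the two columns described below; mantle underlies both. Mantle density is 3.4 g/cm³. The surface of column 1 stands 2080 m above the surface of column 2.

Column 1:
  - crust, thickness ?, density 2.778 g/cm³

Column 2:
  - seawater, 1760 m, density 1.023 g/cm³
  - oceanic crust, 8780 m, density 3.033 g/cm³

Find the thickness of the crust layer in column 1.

23300 m

Take the compensation level at the base of the deeper column (depth z_c below the surface of column 1) and equate Σ ρ_i t_i down to z_c; mantle fills any gap and the z_c terms cancel.
Column 1: x×2.778 + (z_c − 0 − x)×3.4
Column 2: 2080×0 + 1760×1.023 + 8780×3.033 + (z_c − 2080 − 10540)×3.4
The z_c×3.4 term appears on both sides and cancels. Collect the known terms of each column as K = Σ(ρt)_known − 3.4 × (depth of known layers): K_1 = 0 − 3.4×0 = 0; K_2 = 28430.22 − 3.4×(2080 + 10540) = −14477.78.
Balance: K_1 − x×(3.4 − 2.778) = K_2, so x = (K_1 − K_2)/(3.4 − 2.778) = 14477.8/0.622 = 23300 m.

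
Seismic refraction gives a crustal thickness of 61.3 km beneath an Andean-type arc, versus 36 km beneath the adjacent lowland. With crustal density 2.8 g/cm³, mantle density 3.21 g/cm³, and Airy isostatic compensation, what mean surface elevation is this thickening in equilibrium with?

3.23 km

Excess crust Δ = 61.3 km − 36 km = 25.3 km, split between elevation h and root r with h + r = Δ.
Airy balance ρ_c h = (ρ_m − ρ_c) r gives r = h ρ_c/(ρ_m − ρ_c), so h (1 + ρ_c/(ρ_m − ρ_c)) = Δ, i.e. h = Δ (ρ_m − ρ_c)/ρ_m.
h = 25.3 km × 0.41/3.21 = 3.23 km.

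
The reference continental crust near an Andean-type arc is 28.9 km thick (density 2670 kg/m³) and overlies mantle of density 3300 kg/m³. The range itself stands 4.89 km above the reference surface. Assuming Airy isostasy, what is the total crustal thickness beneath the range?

54.5 km

Root depth r = h ρ_c / (ρ_m − ρ_c) = 4.89 km × 2670 / 630 = 20.72 km.
Total thickness = T + h + r = 28.9 km + 4.89 km + 20.72 km = 54.5 km.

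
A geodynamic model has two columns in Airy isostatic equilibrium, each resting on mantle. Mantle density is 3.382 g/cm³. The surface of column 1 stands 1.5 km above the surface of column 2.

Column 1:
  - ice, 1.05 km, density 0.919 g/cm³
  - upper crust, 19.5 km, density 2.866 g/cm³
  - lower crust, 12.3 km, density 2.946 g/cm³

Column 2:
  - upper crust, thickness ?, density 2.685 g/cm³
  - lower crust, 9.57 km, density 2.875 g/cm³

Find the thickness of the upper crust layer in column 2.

Take the compensation level at the base of the deeper column (depth z_c below the surface of column 1) and equate Σ ρ_i t_i down to z_c; mantle fills any gap and the z_c terms cancel.
Column 1: 1.05×0.919 + 19.5×2.866 + 12.3×2.946 + (z_c − 32.85)×3.382
Column 2: 1.5×0 + x×2.685 + 9.57×2.875 + (z_c − 1.5 − 9.57 − x)×3.382
The z_c×3.382 term appears on both sides and cancels. Collect the known terms of each column as K = Σ(ρt)_known − 3.382 × (depth of known layers): K_1 = 93.08775 − 3.382×32.85 = −18.01095; K_2 = 27.51375 − 3.382×(1.5 + 9.57) = −9.92499.
Balance: K_1 = K_2 − x×(3.382 − 2.685), so x = (K_2 − K_1)/(3.382 − 2.685) = 8.08596/0.697 = 11.6 km.

11.6 km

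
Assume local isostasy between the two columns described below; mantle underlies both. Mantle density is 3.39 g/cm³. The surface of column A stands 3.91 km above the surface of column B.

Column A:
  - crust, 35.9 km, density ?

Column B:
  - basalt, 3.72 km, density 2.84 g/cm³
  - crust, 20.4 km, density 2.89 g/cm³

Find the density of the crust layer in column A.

2.68 g/cm³

Take the compensation level at the base of the deeper column (depth z_c below the surface of column A) and equate Σ ρ_i t_i down to z_c; mantle fills any gap and the z_c terms cancel.
Column A: 35.9×ρ + (z_c − 35.9)×3.39
Column B: 3.91×0 + 3.72×2.84 + 20.4×2.89 + (z_c − 3.91 − 24.12)×3.39
The z_c×3.39 term appears on both sides and cancels. Collect the known terms of each column as K = Σ(ρt)_known − 3.39 × (depth of known layers): K_A = 0 − 3.39×35.9 = −121.701; K_B = 69.5208 − 3.39×(3.91 + 24.12) = −25.5009.
Balance: K_A + 35.9×ρ = K_B, so ρ = (K_B − K_A)/35.9 = 96.2001/35.9 = 2.68 g/cm³.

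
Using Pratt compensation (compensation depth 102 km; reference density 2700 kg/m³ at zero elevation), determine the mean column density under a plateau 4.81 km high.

2580 kg/m³

Pratt balance: ρ_ref D = ρ (D + h).
ρ = ρ_ref D/(D + h) = 2700 × 102 km/(102 km + 4.81 km) = 2580 kg/m³.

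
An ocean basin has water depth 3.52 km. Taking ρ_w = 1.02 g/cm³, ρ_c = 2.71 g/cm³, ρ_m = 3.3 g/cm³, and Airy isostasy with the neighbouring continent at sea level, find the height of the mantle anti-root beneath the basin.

10.1 km

Isostatic balance requires: replacing crust with seawater at the top is compensated by replacing crust with mantle at the base: d (ρ_c − ρ_w) = a (ρ_m − ρ_c).
a = d (ρ_c − ρ_w)/(ρ_m − ρ_c) = 3.52 km × 1.69/0.59 = 10.1 km.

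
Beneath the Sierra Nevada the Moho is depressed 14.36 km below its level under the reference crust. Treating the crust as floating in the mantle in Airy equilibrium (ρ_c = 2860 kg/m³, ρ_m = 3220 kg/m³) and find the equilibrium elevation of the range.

By Archimedes' principle applied to the lithosphere: ρ_c h = (ρ_m − ρ_c) r.
h = r (ρ_m − ρ_c) / ρ_c = 14.36 km × (3220 − 2860) / 2860 = 1.81 km.

1.81 km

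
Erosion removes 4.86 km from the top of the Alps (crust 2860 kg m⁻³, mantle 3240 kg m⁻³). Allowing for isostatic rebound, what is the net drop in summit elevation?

Rebound u = e ρ_c/ρ_m = 4.86 km × 2860/3240 = 4.29 km.
Net surface drop = e − u = 4.86 km − 4.29 km = e (ρ_m − ρ_c)/ρ_m = 0.57 km.

0.57 km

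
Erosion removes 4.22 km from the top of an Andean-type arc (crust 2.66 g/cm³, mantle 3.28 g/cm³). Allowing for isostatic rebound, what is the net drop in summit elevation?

Rebound u = e ρ_c/ρ_m = 4.22 km × 2.66/3.28 = 3.422 km.
Net surface drop = e − u = 4.22 km − 3.422 km = e (ρ_m − ρ_c)/ρ_m = 0.798 km.

0.798 km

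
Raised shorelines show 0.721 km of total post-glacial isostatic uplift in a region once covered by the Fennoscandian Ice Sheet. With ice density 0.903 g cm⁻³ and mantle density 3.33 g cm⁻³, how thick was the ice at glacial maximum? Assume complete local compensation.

u = t ρ_ice/ρ_m → t = u ρ_m/ρ_ice = 0.721 km × 3.33/0.903 = 2.66 km.

2.66 km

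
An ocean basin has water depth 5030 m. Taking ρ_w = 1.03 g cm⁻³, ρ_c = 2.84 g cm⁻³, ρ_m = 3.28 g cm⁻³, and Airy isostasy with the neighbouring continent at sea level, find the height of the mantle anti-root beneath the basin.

Isostatic balance requires: replacing crust with seawater at the top is compensated by replacing crust with mantle at the base: d (ρ_c − ρ_w) = a (ρ_m − ρ_c).
a = d (ρ_c − ρ_w)/(ρ_m − ρ_c) = 5030 m × 1.81/0.44 = 20700 m.

20700 m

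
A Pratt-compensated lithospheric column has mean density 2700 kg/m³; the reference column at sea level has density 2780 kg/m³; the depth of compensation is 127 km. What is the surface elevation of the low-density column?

3.76 km

ρ_ref D = ρ (D + h) → h = D (ρ_ref − ρ)/ρ.
h = 127 km × (2780 − 2700)/2700 = 3.76 km.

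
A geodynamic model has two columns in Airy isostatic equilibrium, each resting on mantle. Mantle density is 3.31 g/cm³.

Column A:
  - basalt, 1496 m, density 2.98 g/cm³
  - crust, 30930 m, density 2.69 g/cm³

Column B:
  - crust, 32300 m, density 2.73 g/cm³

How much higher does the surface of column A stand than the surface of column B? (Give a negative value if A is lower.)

283 m

For any compensation level in the mantle, the mantle terms cancel and isostasy reduces to e = (Σt_A − Σt_B) − (Σ(ρt)_A − Σ(ρt)_B) / ρ_m.
Σt_A = 32426 m; Σt_B = 32300 m; Σ(ρt)_A = 87659.78; Σ(ρt)_B = 88179 (in m·g/cm³).
e = (32426 − 32300) − (87659.78 − 88179) / 3.31 = 283 m.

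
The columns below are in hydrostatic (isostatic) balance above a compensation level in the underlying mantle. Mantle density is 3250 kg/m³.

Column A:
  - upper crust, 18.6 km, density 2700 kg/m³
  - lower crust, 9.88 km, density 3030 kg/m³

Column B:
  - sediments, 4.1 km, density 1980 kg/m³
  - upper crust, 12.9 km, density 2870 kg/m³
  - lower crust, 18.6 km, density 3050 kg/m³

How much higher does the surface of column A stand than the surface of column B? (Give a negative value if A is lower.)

For any compensation level in the mantle, the mantle terms cancel and isostasy reduces to e = (Σt_A − Σt_B) − (Σ(ρt)_A − Σ(ρt)_B) / ρ_m.
Σt_A = 28.48 km; Σt_B = 35.6 km; Σ(ρt)_A = 80156.4; Σ(ρt)_B = 101871 (in km·kg/m³).
e = (28.48 − 35.6) − (80156.4 − 101871) / 3250 = −0.439 km.

−0.439 km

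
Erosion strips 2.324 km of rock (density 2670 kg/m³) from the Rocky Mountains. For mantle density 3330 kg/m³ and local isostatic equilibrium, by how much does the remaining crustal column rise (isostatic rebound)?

Unloading: uplift u = e ρ_c/ρ_m = 2.324 km × 2670/3330 = 1.86 km.

1.86 km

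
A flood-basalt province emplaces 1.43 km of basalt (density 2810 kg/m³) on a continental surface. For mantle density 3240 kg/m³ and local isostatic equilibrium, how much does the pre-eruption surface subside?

Subaerial loading: s = t ρ_load / ρ_m.
s = 1.43 km × 2810/3240 = 1.24 km.

1.24 km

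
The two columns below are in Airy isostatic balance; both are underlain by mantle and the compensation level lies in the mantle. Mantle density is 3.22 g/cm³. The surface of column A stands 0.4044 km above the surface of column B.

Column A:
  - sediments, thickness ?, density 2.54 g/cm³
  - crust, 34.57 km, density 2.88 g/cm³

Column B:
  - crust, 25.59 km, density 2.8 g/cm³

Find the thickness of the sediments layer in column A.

0.436 km

Take the compensation level at the base of the deeper column (depth z_c below the surface of column A) and equate Σ ρ_i t_i down to z_c; mantle fills any gap and the z_c terms cancel.
Column A: x×2.54 + 34.57×2.88 + (z_c − 34.57 − x)×3.22
Column B: 0.4044×0 + 25.59×2.8 + (z_c − 0.4044 − 25.59)×3.22
The z_c×3.22 term appears on both sides and cancels. Collect the known terms of each column as K = Σ(ρt)_known − 3.22 × (depth of known layers): K_A = 99.5616 − 3.22×34.57 = −11.7538; K_B = 71.652 − 3.22×(0.4044 + 25.59) = −12.049968.
Balance: K_A − x×(3.22 − 2.54) = K_B, so x = (K_A − K_B)/(3.22 − 2.54) = 0.296168/0.68 = 0.436 km.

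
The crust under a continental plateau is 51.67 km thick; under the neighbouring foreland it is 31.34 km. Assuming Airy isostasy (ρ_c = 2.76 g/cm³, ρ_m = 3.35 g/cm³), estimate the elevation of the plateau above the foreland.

Excess crust Δ = 51.67 km − 31.34 km = 20.33 km, split between elevation h and root r with h + r = Δ.
Airy balance ρ_c h = (ρ_m − ρ_c) r gives r = h ρ_c/(ρ_m − ρ_c), so h (1 + ρ_c/(ρ_m − ρ_c)) = Δ, i.e. h = Δ (ρ_m − ρ_c)/ρ_m.
h = 20.33 km × 0.59/3.35 = 3.58 km.

3.58 km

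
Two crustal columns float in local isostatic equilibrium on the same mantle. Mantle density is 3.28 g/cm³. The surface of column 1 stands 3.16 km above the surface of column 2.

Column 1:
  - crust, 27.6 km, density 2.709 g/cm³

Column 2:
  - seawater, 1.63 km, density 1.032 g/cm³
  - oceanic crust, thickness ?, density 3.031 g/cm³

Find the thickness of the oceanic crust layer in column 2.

6.95 km

Take the compensation level at the base of the deeper column (depth z_c below the surface of column 1) and equate Σ ρ_i t_i down to z_c; mantle fills any gap and the z_c terms cancel.
Column 1: 27.6×2.709 + (z_c − 27.6)×3.28
Column 2: 3.16×0 + 1.63×1.032 + x×3.031 + (z_c − 3.16 − 1.63 − x)×3.28
The z_c×3.28 term appears on both sides and cancels. Collect the known terms of each column as K = Σ(ρt)_known − 3.28 × (depth of known layers): K_1 = 74.7684 − 3.28×27.6 = −15.7596; K_2 = 1.68216 − 3.28×(3.16 + 1.63) = −14.02904.
Balance: K_1 = K_2 − x×(3.28 − 3.031), so x = (K_2 − K_1)/(3.28 − 3.031) = 1.73056/0.249 = 6.95 km.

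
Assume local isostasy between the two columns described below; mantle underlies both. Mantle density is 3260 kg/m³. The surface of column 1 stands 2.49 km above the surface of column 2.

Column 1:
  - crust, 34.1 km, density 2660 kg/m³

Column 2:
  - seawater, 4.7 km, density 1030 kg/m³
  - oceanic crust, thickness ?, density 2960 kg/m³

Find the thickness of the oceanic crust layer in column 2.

6.21 km

Take the compensation level at the base of the deeper column (depth z_c below the surface of column 1) and equate Σ ρ_i t_i down to z_c; mantle fills any gap and the z_c terms cancel.
Column 1: 34.1×2660 + (z_c − 34.1)×3260
Column 2: 2.49×0 + 4.7×1030 + x×2960 + (z_c − 2.49 − 4.7 − x)×3260
The z_c×3260 term appears on both sides and cancels. Collect the known terms of each column as K = Σ(ρt)_known − 3260 × (depth of known layers): K_1 = 90706 − 3260×34.1 = −20460; K_2 = 4841 − 3260×(2.49 + 4.7) = −18598.4.
Balance: K_1 = K_2 − x×(3260 − 2960), so x = (K_2 − K_1)/(3260 − 2960) = 1861.6/300 = 6.21 km.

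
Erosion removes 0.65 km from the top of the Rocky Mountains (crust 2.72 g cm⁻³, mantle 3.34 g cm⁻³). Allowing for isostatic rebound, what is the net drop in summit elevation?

Rebound u = e ρ_c/ρ_m = 0.65 km × 2.72/3.34 = 0.5293 km.
Net surface drop = e − u = 0.65 km − 0.5293 km = e (ρ_m − ρ_c)/ρ_m = 0.121 km.

0.121 km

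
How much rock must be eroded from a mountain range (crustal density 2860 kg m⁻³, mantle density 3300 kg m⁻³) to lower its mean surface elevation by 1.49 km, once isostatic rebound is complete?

Net drop Δ = e − u = e − e ρ_c/ρ_m = e (ρ_m − ρ_c)/ρ_m.
e = Δ ρ_m/(ρ_m − ρ_c) = 1.49 km × 3300/440 = 11.2 km.

11.2 km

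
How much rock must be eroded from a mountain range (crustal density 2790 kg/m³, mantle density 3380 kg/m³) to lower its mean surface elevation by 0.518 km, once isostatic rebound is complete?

2.97 km

Net drop Δ = e − u = e − e ρ_c/ρ_m = e (ρ_m − ρ_c)/ρ_m.
e = Δ ρ_m/(ρ_m − ρ_c) = 0.518 km × 3380/590 = 2.97 km.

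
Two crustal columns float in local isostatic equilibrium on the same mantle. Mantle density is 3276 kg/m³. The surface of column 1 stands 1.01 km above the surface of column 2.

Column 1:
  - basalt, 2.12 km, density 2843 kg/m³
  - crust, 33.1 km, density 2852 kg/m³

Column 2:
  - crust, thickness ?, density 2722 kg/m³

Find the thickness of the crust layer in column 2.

Take the compensation level at the base of the deeper column (depth z_c below the surface of column 1) and equate Σ ρ_i t_i down to z_c; mantle fills any gap and the z_c terms cancel.
Column 1: 2.12×2843 + 33.1×2852 + (z_c − 35.22)×3276
Column 2: 1.01×0 + x×2722 + (z_c − 1.01 − 0 − x)×3276
The z_c×3276 term appears on both sides and cancels. Collect the known terms of each column as K = Σ(ρt)_known − 3276 × (depth of known layers): K_1 = 100428.36 − 3276×35.22 = −14952.36; K_2 = 0 − 3276×(1.01 + 0) = −3308.76.
Balance: K_1 = K_2 − x×(3276 − 2722), so x = (K_2 − K_1)/(3276 − 2722) = 11643.6/554 = 21 km.

21 km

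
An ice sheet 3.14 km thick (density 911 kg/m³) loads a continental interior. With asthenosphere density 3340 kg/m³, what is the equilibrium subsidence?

Balancing pressure at the compensation depth: the ice load ρ_ice t is balanced by mantle displaced below, ρ_m s.
s = t ρ_ice / ρ_m = 3.14 km × 911/3340 = 0.856 km.

0.856 km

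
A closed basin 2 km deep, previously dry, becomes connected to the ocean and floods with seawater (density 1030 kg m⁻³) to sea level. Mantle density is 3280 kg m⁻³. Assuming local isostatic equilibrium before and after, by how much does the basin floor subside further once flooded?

After flooding the water column is d + s deep. Its weight must equal the weight of mantle displaced by the extra subsidence s: (d + s) ρ_w = s ρ_m.
s = d ρ_w / (ρ_m − ρ_w) = 2 km × 1030/(3280 − 1030) = 0.916 km.

0.916 km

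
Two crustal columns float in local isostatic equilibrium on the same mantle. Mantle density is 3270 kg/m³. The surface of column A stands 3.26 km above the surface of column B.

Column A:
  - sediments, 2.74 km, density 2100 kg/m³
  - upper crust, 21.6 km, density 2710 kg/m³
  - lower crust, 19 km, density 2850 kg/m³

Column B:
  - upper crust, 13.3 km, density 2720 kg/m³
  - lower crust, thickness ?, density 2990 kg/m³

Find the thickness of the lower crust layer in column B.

Take the compensation level at the base of the deeper column (depth z_c below the surface of column A) and equate Σ ρ_i t_i down to z_c; mantle fills any gap and the z_c terms cancel.
Column A: 2.74×2100 + 21.6×2710 + 19×2850 + (z_c − 43.34)×3270
Column B: 3.26×0 + 13.3×2720 + x×2990 + (z_c − 3.26 − 13.3 − x)×3270
The z_c×3270 term appears on both sides and cancels. Collect the known terms of each column as K = Σ(ρt)_known − 3270 × (depth of known layers): K_A = 118440 − 3270×43.34 = −23281.8; K_B = 36176 − 3270×(3.26 + 13.3) = −17975.2.
Balance: K_A = K_B − x×(3270 − 2990), so x = (K_B − K_A)/(3270 − 2990) = 5306.6/280 = 19 km.

19 km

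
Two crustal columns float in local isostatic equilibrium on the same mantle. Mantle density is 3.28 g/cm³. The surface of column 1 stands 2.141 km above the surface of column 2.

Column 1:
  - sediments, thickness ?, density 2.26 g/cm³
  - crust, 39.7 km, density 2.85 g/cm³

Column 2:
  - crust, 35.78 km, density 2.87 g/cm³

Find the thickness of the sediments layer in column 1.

Take the compensation level at the base of the deeper column (depth z_c below the surface of column 1) and equate Σ ρ_i t_i down to z_c; mantle fills any gap and the z_c terms cancel.
Column 1: x×2.26 + 39.7×2.85 + (z_c − 39.7 − x)×3.28
Column 2: 2.141×0 + 35.78×2.87 + (z_c − 2.141 − 35.78)×3.28
The z_c×3.28 term appears on both sides and cancels. Collect the known terms of each column as K = Σ(ρt)_known − 3.28 × (depth of known layers): K_1 = 113.145 − 3.28×39.7 = −17.071; K_2 = 102.6886 − 3.28×(2.141 + 35.78) = −21.69228.
Balance: K_1 − x×(3.28 − 2.26) = K_2, so x = (K_1 − K_2)/(3.28 − 2.26) = 4.62128/1.02 = 4.53 km.

4.53 km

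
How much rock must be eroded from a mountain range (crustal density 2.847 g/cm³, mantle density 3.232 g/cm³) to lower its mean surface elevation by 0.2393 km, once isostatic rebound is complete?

Net drop Δ = e − u = e − e ρ_c/ρ_m = e (ρ_m − ρ_c)/ρ_m.
e = Δ ρ_m/(ρ_m − ρ_c) = 0.2393 km × 3.232/0.385 = 2.01 km.

2.01 km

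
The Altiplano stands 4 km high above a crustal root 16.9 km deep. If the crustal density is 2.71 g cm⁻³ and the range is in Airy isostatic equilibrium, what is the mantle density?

3.35 g cm⁻³

Airy balance: ρ_c h = (ρ_m − ρ_c) r → ρ_m = ρ_c (1 + h/r).
ρ_m = 2.71 × (1 + 4 km/16.9 km) = 3.35 g cm⁻³.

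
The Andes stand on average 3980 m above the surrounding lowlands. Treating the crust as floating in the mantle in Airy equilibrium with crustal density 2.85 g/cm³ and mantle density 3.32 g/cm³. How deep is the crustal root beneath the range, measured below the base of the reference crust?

For local isostatic compensation: the weight of the topography is balanced by the buoyancy of the root, ρ_c h = (ρ_m − ρ_c) r.
r = h · ρ_c / (ρ_m − ρ_c) = 3980 m × 2.85 / (3.32 − 2.85) = 24100 m.

24100 m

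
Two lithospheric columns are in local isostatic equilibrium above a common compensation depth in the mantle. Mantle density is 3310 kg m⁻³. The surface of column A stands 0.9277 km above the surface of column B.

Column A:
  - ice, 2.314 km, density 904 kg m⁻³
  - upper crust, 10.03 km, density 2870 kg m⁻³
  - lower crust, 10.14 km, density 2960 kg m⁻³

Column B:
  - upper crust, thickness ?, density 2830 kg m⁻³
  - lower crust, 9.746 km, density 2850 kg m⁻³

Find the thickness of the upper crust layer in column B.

Take the compensation level at the base of the deeper column (depth z_c below the surface of column A) and equate Σ ρ_i t_i down to z_c; mantle fills any gap and the z_c terms cancel.
Column A: 2.314×904 + 10.03×2870 + 10.14×2960 + (z_c − 22.484)×3310
Column B: 0.9277×0 + x×2830 + 9.746×2850 + (z_c − 0.9277 − 9.746 − x)×3310
The z_c×3310 term appears on both sides and cancels. Collect the known terms of each column as K = Σ(ρt)_known − 3310 × (depth of known layers): K_A = 60892.356 − 3310×22.484 = −13529.684; K_B = 27776.1 − 3310×(0.9277 + 9.746) = −7553.847.
Balance: K_A = K_B − x×(3310 − 2830), so x = (K_B − K_A)/(3310 − 2830) = 5975.84/480 = 12.4 km.

12.4 km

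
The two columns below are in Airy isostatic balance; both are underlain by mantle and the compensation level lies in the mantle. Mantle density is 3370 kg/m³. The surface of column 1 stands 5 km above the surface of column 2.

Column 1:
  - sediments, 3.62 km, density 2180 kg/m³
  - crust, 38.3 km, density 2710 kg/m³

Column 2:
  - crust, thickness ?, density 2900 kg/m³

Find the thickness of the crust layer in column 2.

27.1 km

Take the compensation level at the base of the deeper column (depth z_c below the surface of column 1) and equate Σ ρ_i t_i down to z_c; mantle fills any gap and the z_c terms cancel.
Column 1: 3.62×2180 + 38.3×2710 + (z_c − 41.92)×3370
Column 2: 5×0 + x×2900 + (z_c − 5 − 0 − x)×3370
The z_c×3370 term appears on both sides and cancels. Collect the known terms of each column as K = Σ(ρt)_known − 3370 × (depth of known layers): K_1 = 111684.6 − 3370×41.92 = −29585.8; K_2 = 0 − 3370×(5 + 0) = −16850.
Balance: K_1 = K_2 − x×(3370 − 2900), so x = (K_2 − K_1)/(3370 − 2900) = 12735.8/470 = 27.1 km.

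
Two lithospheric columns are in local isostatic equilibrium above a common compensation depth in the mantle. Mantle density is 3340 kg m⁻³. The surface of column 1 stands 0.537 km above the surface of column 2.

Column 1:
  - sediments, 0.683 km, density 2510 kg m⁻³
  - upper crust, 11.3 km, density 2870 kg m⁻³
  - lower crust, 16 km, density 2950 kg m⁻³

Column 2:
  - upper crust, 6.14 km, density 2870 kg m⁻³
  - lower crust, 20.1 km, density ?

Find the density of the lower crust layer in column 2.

2970 kg m⁻³

Take the compensation level at the base of the deeper column (depth z_c below the surface of column 1) and equate Σ ρ_i t_i down to z_c; mantle fills any gap and the z_c terms cancel.
Column 1: 0.683×2510 + 11.3×2870 + 16×2950 + (z_c − 27.983)×3340
Column 2: 0.537×0 + 6.14×2870 + 20.1×ρ + (z_c − 0.537 − 26.24)×3340
The z_c×3340 term appears on both sides and cancels. Collect the known terms of each column as K = Σ(ρt)_known − 3340 × (depth of known layers): K_1 = 81345.33 − 3340×27.983 = −12117.89; K_2 = 17621.8 − 3340×(0.537 + 26.24) = −71813.38.
Balance: K_1 = K_2 + 20.1×ρ, so ρ = (K_1 − K_2)/20.1 = 59695.5/20.1 = 2970 kg m⁻³.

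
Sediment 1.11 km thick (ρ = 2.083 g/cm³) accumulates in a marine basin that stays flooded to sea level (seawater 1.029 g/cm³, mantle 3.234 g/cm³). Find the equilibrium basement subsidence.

0.531 km

Submarine loading: the sediment displaces seawater, and the subsidence is in turn flooded, so s (ρ_m − ρ_w) = t (ρ_sed − ρ_w).
s = 1.11 km × (2.083 − 1.029) / (3.234 − 1.029) = 0.531 km.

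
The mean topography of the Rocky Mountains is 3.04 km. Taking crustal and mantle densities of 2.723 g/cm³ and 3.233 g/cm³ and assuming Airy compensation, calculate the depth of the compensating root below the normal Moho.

By Archimedes' principle applied to the lithosphere: the weight of the topography is balanced by the buoyancy of the root, ρ_c h = (ρ_m − ρ_c) r.
r = h · ρ_c / (ρ_m − ρ_c) = 3.04 km × 2.723 / (3.233 − 2.723) = 16.2 km.

16.2 km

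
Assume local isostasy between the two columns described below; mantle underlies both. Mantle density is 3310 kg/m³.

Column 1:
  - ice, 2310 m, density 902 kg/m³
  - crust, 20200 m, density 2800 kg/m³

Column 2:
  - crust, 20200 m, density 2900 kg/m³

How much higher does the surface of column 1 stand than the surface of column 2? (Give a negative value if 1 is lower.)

2290 m

For any compensation level in the mantle, the mantle terms cancel and isostasy reduces to e = (Σt_1 − Σt_2) − (Σ(ρt)_1 − Σ(ρt)_2) / ρ_m.
Σt_1 = 22510 m; Σt_2 = 20200 m; Σ(ρt)_1 = 58643620; Σ(ρt)_2 = 58580000 (in m·kg/m³).
e = (22510 − 20200) − (58643620 − 58580000) / 3310 = 2290 m.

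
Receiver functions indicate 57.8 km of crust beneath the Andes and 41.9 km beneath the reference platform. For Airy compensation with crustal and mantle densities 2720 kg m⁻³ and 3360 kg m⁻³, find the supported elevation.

Excess crust Δ = 57.8 km − 41.9 km = 15.9 km, split between elevation h and root r with h + r = Δ.
Airy balance ρ_c h = (ρ_m − ρ_c) r gives r = h ρ_c/(ρ_m − ρ_c), so h (1 + ρ_c/(ρ_m − ρ_c)) = Δ, i.e. h = Δ (ρ_m − ρ_c)/ρ_m.
h = 15.9 km × 640/3360 = 3.03 km.

3.03 km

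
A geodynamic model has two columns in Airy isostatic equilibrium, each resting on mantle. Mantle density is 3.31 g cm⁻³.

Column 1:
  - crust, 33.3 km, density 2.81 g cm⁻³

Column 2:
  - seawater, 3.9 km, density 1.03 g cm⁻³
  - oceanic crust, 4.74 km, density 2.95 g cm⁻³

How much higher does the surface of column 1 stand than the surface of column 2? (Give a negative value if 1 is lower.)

1.83 km

For any compensation level in the mantle, the mantle terms cancel and isostasy reduces to e = (Σt_1 − Σt_2) − (Σ(ρt)_1 − Σ(ρt)_2) / ρ_m.
Σt_1 = 33.3 km; Σt_2 = 8.64 km; Σ(ρt)_1 = 93.573; Σ(ρt)_2 = 18 (in km·g cm⁻³).
e = (33.3 − 8.64) − (93.573 − 18) / 3.31 = 1.83 km.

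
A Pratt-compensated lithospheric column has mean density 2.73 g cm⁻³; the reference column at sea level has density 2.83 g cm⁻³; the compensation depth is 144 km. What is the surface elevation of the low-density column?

5.27 km

ρ_ref D = ρ (D + h) → h = D (ρ_ref − ρ)/ρ.
h = 144 km × (2.83 − 2.73)/2.73 = 5.27 km.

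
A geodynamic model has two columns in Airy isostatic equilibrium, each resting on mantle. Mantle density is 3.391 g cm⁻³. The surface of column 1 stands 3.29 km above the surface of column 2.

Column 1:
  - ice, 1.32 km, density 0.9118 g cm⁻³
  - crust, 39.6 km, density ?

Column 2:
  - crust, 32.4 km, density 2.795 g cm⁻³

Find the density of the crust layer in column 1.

Take the compensation level at the base of the deeper column (depth z_c below the surface of column 1) and equate Σ ρ_i t_i down to z_c; mantle fills any gap and the z_c terms cancel.
Column 1: 1.32×0.9118 + 39.6×ρ + (z_c − 40.92)×3.391
Column 2: 3.29×0 + 32.4×2.795 + (z_c − 3.29 − 32.4)×3.391
The z_c×3.391 term appears on both sides and cancels. Collect the known terms of each column as K = Σ(ρt)_known − 3.391 × (depth of known layers): K_1 = 1.203576 − 3.391×40.92 = −137.556144; K_2 = 90.558 − 3.391×(3.29 + 32.4) = −30.46679.
Balance: K_1 + 39.6×ρ = K_2, so ρ = (K_2 − K_1)/39.6 = 107.089/39.6 = 2.7 g cm⁻³.

2.7 g cm⁻³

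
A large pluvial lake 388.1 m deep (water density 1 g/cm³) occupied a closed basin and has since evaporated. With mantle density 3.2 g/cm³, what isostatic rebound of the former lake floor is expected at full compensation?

u = d ρ_w/ρ_m = 388.1 m × 1/3.2 = 121 m.

121 m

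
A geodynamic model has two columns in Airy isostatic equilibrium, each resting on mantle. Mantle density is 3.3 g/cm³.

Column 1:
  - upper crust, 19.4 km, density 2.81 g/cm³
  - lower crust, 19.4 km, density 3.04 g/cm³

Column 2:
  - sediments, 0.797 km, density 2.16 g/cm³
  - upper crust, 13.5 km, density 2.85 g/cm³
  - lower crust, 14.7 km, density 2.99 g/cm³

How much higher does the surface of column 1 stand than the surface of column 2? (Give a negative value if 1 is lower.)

0.912 km

For any compensation level in the mantle, the mantle terms cancel and isostasy reduces to e = (Σt_1 − Σt_2) − (Σ(ρt)_1 − Σ(ρt)_2) / ρ_m.
Σt_1 = 38.8 km; Σt_2 = 28.997 km; Σ(ρt)_1 = 113.49; Σ(ρt)_2 = 84.14952 (in km·g/cm³).
e = (38.8 − 28.997) − (113.49 − 84.14952) / 3.3 = 0.912 km.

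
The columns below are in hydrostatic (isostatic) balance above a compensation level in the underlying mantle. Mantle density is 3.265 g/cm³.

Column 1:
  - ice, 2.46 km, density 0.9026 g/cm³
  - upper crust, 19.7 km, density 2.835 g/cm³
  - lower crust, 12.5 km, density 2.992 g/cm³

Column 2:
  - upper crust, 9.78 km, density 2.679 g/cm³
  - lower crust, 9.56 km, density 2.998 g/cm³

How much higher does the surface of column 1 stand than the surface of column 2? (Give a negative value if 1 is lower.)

For any compensation level in the mantle, the mantle terms cancel and isostasy reduces to e = (Σt_1 − Σt_2) − (Σ(ρt)_1 − Σ(ρt)_2) / ρ_m.
Σt_1 = 34.66 km; Σt_2 = 19.34 km; Σ(ρt)_1 = 95.469896; Σ(ρt)_2 = 54.8615 (in km·g/cm³).
e = (34.66 − 19.34) − (95.469896 − 54.8615) / 3.265 = 2.88 km.

2.88 km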